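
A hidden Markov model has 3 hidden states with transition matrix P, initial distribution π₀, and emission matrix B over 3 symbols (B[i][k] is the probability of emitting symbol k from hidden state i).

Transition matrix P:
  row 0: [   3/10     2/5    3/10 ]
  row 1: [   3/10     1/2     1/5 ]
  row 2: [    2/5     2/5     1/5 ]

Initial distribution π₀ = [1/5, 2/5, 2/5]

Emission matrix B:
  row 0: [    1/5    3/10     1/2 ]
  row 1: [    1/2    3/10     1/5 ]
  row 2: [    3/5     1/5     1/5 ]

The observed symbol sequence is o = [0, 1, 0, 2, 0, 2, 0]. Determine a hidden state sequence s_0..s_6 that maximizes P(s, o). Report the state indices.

t=0: δ = [4.000e-02, 2.000e-01, 2.400e-01]  (obs o_0=0)
t=1: δ = [2.880e-02, 3.000e-02, 9.600e-03]  ψ = [2, 1, 2]  (obs o_1=1)
t=2: δ = [1.800e-03, 7.500e-03, 5.184e-03]  ψ = [1, 1, 0]  (obs o_2=0)
t=3: δ = [1.125e-03, 7.500e-04, 3.000e-04]  ψ = [1, 1, 1]  (obs o_3=2)
t=4: δ = [6.750e-05, 2.250e-04, 2.025e-04]  ψ = [0, 0, 0]  (obs o_4=0)
t=5: δ = [4.050e-05, 2.250e-05, 9.000e-06]  ψ = [2, 1, 1]  (obs o_5=2)
t=6: δ = [2.430e-06, 8.100e-06, 7.290e-06]  ψ = [0, 0, 0]  (obs o_6=0)
backtrack: best end state = 1; path = [1, 1, 1, 0, 2, 0, 1]

path = [1, 1, 1, 0, 2, 0, 1]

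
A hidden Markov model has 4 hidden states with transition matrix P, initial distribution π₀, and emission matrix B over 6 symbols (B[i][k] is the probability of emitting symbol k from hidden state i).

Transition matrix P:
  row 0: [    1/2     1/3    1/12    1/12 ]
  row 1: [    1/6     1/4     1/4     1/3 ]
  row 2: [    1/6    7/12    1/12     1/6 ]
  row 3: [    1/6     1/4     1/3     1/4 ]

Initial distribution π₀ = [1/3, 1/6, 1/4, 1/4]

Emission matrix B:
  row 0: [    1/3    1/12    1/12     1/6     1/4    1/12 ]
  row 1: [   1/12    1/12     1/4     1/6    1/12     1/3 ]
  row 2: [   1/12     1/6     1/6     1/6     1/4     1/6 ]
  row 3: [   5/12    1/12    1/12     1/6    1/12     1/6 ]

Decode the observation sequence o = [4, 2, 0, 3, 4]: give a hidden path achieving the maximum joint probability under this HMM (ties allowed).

t=0: δ = [8.333e-02, 1.389e-02, 6.250e-02, 2.083e-02]  (obs o_0=4)
t=1: δ = [3.472e-03, 9.115e-03, 1.157e-03, 8.681e-04]  ψ = [0, 2, 0, 2]  (obs o_1=2)
t=2: δ = [5.787e-04, 1.899e-04, 1.899e-04, 1.266e-03]  ψ = [0, 1, 1, 1]  (obs o_2=0)
t=3: δ = [4.823e-05, 5.275e-05, 7.033e-05, 5.275e-05]  ψ = [0, 3, 3, 3]  (obs o_3=3)
t=4: δ = [6.028e-06, 3.419e-06, 4.396e-06, 1.465e-06]  ψ = [0, 2, 3, 1]  (obs o_4=4)
backtrack: best end state = 0; path = [0, 0, 0, 0, 0]

path = [0, 0, 0, 0, 0]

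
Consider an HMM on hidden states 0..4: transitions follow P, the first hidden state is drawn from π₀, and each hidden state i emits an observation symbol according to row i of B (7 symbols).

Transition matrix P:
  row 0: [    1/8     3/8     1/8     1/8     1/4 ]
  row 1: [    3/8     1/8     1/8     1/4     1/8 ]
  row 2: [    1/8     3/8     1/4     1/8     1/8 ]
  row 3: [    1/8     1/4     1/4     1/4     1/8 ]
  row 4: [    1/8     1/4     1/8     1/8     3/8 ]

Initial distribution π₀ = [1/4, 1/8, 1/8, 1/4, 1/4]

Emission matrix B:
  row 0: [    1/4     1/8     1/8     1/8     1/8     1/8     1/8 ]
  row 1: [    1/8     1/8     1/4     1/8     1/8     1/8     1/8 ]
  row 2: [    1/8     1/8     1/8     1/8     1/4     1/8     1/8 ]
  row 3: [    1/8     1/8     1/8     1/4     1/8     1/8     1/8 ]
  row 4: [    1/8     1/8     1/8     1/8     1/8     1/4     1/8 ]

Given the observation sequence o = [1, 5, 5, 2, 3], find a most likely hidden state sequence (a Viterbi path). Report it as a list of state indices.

path = [4, 4, 4, 1, 3]

t=0: δ = [3.125e-02, 1.562e-02, 1.562e-02, 3.125e-02, 3.125e-02]  (obs o_0=1)
t=1: δ = [7.324e-04, 1.465e-03, 9.766e-04, 9.766e-04, 2.930e-03]  ψ = [1, 0, 3, 3, 4]  (obs o_1=5)
t=2: δ = [6.866e-05, 9.155e-05, 4.578e-05, 4.578e-05, 2.747e-04]  ψ = [1, 4, 4, 1, 4]  (obs o_2=5)
t=3: δ = [4.292e-06, 1.717e-05, 4.292e-06, 4.292e-06, 1.287e-05]  ψ = [1, 4, 4, 4, 4]  (obs o_3=2)
t=4: δ = [8.047e-07, 4.023e-07, 2.682e-07, 1.073e-06, 6.035e-07]  ψ = [1, 4, 1, 1, 4]  (obs o_4=3)
backtrack: best end state = 3; path = [4, 4, 4, 1, 3]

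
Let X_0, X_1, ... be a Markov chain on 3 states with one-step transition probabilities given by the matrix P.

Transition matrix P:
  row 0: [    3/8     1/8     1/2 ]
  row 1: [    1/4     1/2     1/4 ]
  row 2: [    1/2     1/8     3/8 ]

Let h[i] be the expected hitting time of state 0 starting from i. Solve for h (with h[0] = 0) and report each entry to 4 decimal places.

h = [0.0000, 3.1111, 2.2222]

First-step conditioning: h[0] = 0; for i ≠ 0, h[i] = 1 + Σ_k P[i][k]·h[k].
  h[1] = 1 + 1/2·h[1] + 1/4·h[2]
  h[2] = 1 + 1/8·h[1] + 3/8·h[2]
Solving the 2×2 linear system over states ≠ 0 gives exactly h = [0, 28/9, 20/9] (h[0] = 0 is the target).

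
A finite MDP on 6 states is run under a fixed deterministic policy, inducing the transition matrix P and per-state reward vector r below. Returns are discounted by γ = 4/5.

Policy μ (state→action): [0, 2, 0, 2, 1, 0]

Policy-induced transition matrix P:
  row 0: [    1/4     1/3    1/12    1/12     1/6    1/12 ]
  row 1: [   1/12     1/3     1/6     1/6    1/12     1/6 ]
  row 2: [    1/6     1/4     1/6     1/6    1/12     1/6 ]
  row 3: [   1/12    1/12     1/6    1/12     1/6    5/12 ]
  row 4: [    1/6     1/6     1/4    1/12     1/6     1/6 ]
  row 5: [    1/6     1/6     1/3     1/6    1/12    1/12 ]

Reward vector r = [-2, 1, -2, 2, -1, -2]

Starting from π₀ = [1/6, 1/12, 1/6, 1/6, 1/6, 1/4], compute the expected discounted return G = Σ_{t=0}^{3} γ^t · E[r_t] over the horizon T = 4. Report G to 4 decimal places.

G = -2.2598

t=0: π = [0.1667, 0.0833, 0.1667, 0.1667, 0.1667, 0.2500], E[r] = -0.9167, γ^t·E[r] = -0.916667, running G = -0.916667
t=1: π = [0.1597, 0.2083, 0.2083, 0.1250, 0.1250, 0.1736], E[r] = -0.7500, γ^t·E[r] = -0.600000, running G = -1.516667
t=2: π = [0.1522, 0.2350, 0.1927, 0.1325, 0.1175, 0.1701], E[r] = -0.6476, γ^t·E[r] = -0.414444, running G = -1.931111
t=3: π = [0.1487, 0.2362, 0.1921, 0.1332, 0.1168, 0.1729], E[r] = -0.6419, γ^t·E[r] = -0.328667, running G = -2.259778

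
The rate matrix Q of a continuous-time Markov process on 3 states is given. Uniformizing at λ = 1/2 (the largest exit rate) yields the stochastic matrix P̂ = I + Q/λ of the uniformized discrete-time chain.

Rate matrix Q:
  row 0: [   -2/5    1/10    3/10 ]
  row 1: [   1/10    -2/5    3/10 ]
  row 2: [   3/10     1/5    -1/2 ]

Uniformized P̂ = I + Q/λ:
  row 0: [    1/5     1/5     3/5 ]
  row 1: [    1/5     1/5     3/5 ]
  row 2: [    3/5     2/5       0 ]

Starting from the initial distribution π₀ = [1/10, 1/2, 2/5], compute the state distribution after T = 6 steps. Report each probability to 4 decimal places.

π = [0.3492, 0.2746, 0.3762]

t=0: π = [0.1000, 0.5000, 0.4000]
t=1: π = [0.3600, 0.2800, 0.3600]
t=2: π = [0.3440, 0.2720, 0.3840]
t=3: π = [0.3536, 0.2768, 0.3696]
t=4: π = [0.3478, 0.2739, 0.3782]
t=5: π = [0.3513, 0.2756, 0.3731]
t=6: π = [0.3492, 0.2746, 0.3762]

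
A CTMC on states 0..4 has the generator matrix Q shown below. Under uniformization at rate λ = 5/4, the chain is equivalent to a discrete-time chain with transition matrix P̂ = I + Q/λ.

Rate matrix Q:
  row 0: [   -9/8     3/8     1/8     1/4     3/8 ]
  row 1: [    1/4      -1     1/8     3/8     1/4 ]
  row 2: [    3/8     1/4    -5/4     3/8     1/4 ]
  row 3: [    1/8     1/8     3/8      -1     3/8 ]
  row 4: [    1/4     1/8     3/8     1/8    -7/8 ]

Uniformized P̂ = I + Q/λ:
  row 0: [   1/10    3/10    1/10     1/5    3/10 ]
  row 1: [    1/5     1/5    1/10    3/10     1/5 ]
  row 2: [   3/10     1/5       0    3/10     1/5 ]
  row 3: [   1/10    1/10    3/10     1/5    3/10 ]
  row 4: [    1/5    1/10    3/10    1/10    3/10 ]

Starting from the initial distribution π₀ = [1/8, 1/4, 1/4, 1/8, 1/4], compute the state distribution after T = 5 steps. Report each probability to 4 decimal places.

t=0: π = [0.1250, 0.2500, 0.2500, 0.1250, 0.2500]
t=1: π = [0.2000, 0.1750, 0.1500, 0.2250, 0.2500]
t=2: π = [0.1725, 0.1725, 0.1800, 0.2075, 0.2675]
t=3: π = [0.1800, 0.1698, 0.1770, 0.2085, 0.2648]
t=4: π = [0.1789, 0.1707, 0.1770, 0.2082, 0.2653]
t=5: π = [0.1790, 0.1705, 0.1770, 0.2082, 0.2652]

π = [0.1790, 0.1705, 0.1770, 0.2082, 0.2652]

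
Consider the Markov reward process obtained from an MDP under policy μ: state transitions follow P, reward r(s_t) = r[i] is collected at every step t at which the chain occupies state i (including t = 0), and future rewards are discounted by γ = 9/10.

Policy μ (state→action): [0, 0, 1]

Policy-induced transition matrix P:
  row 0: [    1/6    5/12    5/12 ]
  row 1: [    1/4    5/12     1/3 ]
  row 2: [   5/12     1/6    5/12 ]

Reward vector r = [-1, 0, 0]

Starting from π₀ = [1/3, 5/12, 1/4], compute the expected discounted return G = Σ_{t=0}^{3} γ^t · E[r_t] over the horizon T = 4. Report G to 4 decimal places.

G = -1.0187

t=0: π = [0.3333, 0.4167, 0.2500], E[r] = -0.3333, γ^t·E[r] = -0.333333, running G = -0.333333
t=1: π = [0.2639, 0.3542, 0.3819], E[r] = -0.2639, γ^t·E[r] = -0.237500, running G = -0.570833
t=2: π = [0.2917, 0.3212, 0.3872], E[r] = -0.2917, γ^t·E[r] = -0.236250, running G = -0.807083
t=3: π = [0.2902, 0.3199, 0.3899], E[r] = -0.2902, γ^t·E[r] = -0.211570, running G = -1.018654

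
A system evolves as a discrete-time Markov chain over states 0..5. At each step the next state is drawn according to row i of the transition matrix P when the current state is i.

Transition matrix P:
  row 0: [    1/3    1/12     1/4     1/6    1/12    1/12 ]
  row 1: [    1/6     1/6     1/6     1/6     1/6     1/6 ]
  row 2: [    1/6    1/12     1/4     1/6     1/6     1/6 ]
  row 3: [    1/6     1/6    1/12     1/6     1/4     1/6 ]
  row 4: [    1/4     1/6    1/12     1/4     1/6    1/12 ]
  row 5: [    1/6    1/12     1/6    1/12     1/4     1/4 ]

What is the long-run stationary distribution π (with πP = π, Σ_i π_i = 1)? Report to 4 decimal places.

Balance equations π_j = Σ_i π_i·P[i][j]:
  π_0 = 1/3·π_0 + 1/6·π_1 + 1/6·π_2 + 1/6·π_3 + 1/4·π_4 + 1/6·π_5
  π_1 = 1/12·π_0 + 1/6·π_1 + 1/12·π_2 + 1/6·π_3 + 1/6·π_4 + 1/12·π_5
  π_2 = 1/4·π_0 + 1/6·π_1 + 1/4·π_2 + 1/12·π_3 + 1/12·π_4 + 1/6·π_5
  π_3 = 1/6·π_0 + 1/6·π_1 + 1/6·π_2 + 1/6·π_3 + 1/4·π_4 + 1/12·π_5
  π_4 = 1/12·π_0 + 1/6·π_1 + 1/6·π_2 + 1/4·π_3 + 1/6·π_4 + 1/4·π_5
  normalize: π_0 + π_1 + π_2 + π_3 + π_4 + π_5 = 1
Solving the linear system gives exactly π = [316/1453, 21479/175813, 29946/175813, 2702/15983, 254/1453, 2336/15983].

π = [0.2175, 0.1222, 0.1703, 0.1691, 0.1748, 0.1462]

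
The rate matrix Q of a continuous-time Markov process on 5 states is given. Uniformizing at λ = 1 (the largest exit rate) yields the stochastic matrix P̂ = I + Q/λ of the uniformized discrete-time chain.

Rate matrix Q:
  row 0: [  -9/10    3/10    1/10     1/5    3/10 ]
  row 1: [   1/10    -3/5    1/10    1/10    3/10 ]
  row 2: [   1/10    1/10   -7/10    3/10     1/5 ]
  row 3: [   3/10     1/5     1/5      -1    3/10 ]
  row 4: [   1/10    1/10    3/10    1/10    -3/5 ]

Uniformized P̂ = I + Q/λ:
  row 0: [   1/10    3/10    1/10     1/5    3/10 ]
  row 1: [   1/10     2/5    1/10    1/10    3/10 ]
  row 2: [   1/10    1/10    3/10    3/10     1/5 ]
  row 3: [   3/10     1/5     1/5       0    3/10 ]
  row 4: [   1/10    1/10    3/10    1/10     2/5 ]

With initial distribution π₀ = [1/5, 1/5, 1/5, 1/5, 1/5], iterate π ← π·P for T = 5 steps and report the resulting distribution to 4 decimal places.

π = [0.1285, 0.2000, 0.2200, 0.1426, 0.3089]

t=0: π = [0.2000, 0.2000, 0.2000, 0.2000, 0.2000]
t=1: π = [0.1400, 0.2200, 0.2000, 0.1400, 0.3000]
t=2: π = [0.1280, 0.2080, 0.2140, 0.1400, 0.3100]
t=3: π = [0.1280, 0.2020, 0.2188, 0.1416, 0.3096]
t=4: π = [0.1283, 0.2004, 0.2198, 0.1424, 0.3091]
t=5: π = [0.1285, 0.2000, 0.2200, 0.1426, 0.3089]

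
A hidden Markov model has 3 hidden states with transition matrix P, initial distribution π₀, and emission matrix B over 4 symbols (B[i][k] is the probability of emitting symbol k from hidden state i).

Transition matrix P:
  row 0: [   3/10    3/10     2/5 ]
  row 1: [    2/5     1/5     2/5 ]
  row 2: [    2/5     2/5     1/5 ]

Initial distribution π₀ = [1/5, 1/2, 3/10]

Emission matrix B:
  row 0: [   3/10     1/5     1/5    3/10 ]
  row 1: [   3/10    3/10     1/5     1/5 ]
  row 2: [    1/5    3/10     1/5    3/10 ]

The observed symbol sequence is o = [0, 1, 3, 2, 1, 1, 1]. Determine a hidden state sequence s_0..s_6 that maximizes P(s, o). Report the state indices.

path = [1, 2, 0, 2, 1, 2, 1]

t=0: δ = [6.000e-02, 1.500e-01, 6.000e-02]  (obs o_0=0)
t=1: δ = [1.200e-02, 9.000e-03, 1.800e-02]  ψ = [1, 1, 1]  (obs o_1=1)
t=2: δ = [2.160e-03, 1.440e-03, 1.440e-03]  ψ = [2, 2, 0]  (obs o_2=3)
t=3: δ = [1.296e-04, 1.296e-04, 1.728e-04]  ψ = [0, 0, 0]  (obs o_3=2)
t=4: δ = [1.382e-05, 2.074e-05, 1.555e-05]  ψ = [2, 2, 0]  (obs o_4=1)
t=5: δ = [1.659e-06, 1.866e-06, 2.488e-06]  ψ = [1, 2, 1]  (obs o_5=1)
t=6: δ = [1.991e-07, 2.986e-07, 2.239e-07]  ψ = [2, 2, 1]  (obs o_6=1)
backtrack: best end state = 1; path = [1, 2, 0, 2, 1, 2, 1]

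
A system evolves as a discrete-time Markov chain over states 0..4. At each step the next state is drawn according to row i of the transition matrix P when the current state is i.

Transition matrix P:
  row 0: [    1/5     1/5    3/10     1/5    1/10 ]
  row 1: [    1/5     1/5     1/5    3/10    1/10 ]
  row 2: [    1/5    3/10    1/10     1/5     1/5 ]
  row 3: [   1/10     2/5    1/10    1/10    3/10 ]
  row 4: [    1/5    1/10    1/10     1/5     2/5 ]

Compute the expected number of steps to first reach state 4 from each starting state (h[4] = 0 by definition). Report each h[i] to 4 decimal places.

h = [6.2304, 6.1780, 5.7068, 5.1832, 0.0000]

First-step conditioning: h[4] = 0; for i ≠ 4, h[i] = 1 + Σ_k P[i][k]·h[k].
  h[0] = 1 + 1/5·h[0] + 1/5·h[1] + 3/10·h[2] + 1/5·h[3]
  h[1] = 1 + 1/5·h[0] + 1/5·h[1] + 1/5·h[2] + 3/10·h[3]
  h[2] = 1 + 1/5·h[0] + 3/10·h[1] + 1/10·h[2] + 1/5·h[3]
  h[3] = 1 + 1/10·h[0] + 2/5·h[1] + 1/10·h[2] + 1/10·h[3]
Solving the 4×4 linear system over states ≠ 4 gives exactly h = [1190/191, 1180/191, 1090/191, 990/191, 0] (h[4] = 0 is the target).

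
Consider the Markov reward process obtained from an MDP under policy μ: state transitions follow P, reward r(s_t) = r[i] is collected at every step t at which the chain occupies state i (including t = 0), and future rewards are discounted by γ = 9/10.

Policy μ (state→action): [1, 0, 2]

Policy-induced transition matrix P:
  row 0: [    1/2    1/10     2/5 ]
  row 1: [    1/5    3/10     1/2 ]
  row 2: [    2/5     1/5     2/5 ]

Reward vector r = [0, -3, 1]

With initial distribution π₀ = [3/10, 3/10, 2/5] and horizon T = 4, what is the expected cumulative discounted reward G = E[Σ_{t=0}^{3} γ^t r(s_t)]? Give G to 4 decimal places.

G = -0.8431

t=0: π = [0.3000, 0.3000, 0.4000], E[r] = -0.5000, γ^t·E[r] = -0.500000, running G = -0.500000
t=1: π = [0.3700, 0.2000, 0.4300], E[r] = -0.1700, γ^t·E[r] = -0.153000, running G = -0.653000
t=2: π = [0.3970, 0.1830, 0.4200], E[r] = -0.1290, γ^t·E[r] = -0.104490, running G = -0.757490
t=3: π = [0.4031, 0.1786, 0.4183], E[r] = -0.1175, γ^t·E[r] = -0.085658, running G = -0.843148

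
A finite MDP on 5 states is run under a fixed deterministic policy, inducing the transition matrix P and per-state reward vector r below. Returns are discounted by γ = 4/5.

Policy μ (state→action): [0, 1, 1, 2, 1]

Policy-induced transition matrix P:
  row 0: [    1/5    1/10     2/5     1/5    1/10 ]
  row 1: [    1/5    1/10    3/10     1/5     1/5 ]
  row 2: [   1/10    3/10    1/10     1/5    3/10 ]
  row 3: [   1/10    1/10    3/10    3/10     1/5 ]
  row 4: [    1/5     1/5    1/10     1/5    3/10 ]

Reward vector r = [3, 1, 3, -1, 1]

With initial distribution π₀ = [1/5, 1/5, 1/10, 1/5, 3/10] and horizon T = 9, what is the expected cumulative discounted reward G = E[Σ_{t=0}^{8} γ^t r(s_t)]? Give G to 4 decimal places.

t=0: π = [0.2000, 0.2000, 0.1000, 0.2000, 0.3000], E[r] = 1.2000, γ^t·E[r] = 1.200000, running G = 1.200000
t=1: π = [0.1700, 0.1500, 0.2400, 0.2200, 0.2200], E[r] = 1.3800, γ^t·E[r] = 1.104000, running G = 2.304000
t=2: π = [0.1540, 0.1700, 0.2250, 0.2220, 0.2290], E[r] = 1.3140, γ^t·E[r] = 0.840960, running G = 3.144960
t=3: π = [0.1553, 0.1679, 0.2246, 0.2222, 0.2300], E[r] = 1.3154, γ^t·E[r] = 0.673485, running G = 3.818445
t=4: π = [0.1553, 0.1679, 0.2246, 0.2222, 0.2299], E[r] = 1.3154, γ^t·E[r] = 0.538796, running G = 4.357241
t=5: π = [0.1553, 0.1679, 0.2246, 0.2222, 0.2299], E[r] = 1.3154, γ^t·E[r] = 0.431043, running G = 4.788284
t=6: π = [0.1553, 0.1679, 0.2246, 0.2222, 0.2299], E[r] = 1.3154, γ^t·E[r] = 0.344832, running G = 5.133116
t=7: π = [0.1553, 0.1679, 0.2246, 0.2222, 0.2299], E[r] = 1.3154, γ^t·E[r] = 0.275866, running G = 5.408982
t=8: π = [0.1553, 0.1679, 0.2246, 0.2222, 0.2299], E[r] = 1.3154, γ^t·E[r] = 0.220693, running G = 5.629675

G = 5.6297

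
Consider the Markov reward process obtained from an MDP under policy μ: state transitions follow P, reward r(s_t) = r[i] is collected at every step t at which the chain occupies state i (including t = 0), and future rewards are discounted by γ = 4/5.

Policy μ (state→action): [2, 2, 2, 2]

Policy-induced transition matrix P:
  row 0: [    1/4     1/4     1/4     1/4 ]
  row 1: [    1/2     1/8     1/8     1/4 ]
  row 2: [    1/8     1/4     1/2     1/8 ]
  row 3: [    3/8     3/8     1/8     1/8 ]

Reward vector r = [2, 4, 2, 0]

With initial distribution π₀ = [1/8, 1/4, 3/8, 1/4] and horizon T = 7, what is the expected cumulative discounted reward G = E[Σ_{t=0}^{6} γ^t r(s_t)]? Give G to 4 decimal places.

t=0: π = [0.1250, 0.2500, 0.3750, 0.2500], E[r] = 2.0000, γ^t·E[r] = 2.000000, running G = 2.000000
t=1: π = [0.2969, 0.2500, 0.2813, 0.1719], E[r] = 2.1563, γ^t·E[r] = 1.725000, running G = 3.725000
t=2: π = [0.2988, 0.2402, 0.2676, 0.1934], E[r] = 2.0938, γ^t·E[r] = 1.340000, running G = 5.065000
t=3: π = [0.3008, 0.2441, 0.2627, 0.1924], E[r] = 2.1035, γ^t·E[r] = 1.077000, running G = 6.142000
t=4: π = [0.3022, 0.2435, 0.2611, 0.1931], E[r] = 2.1008, γ^t·E[r] = 0.860500, running G = 7.002500
t=5: π = [0.3024, 0.2437, 0.2607, 0.1932], E[r] = 2.1010, γ^t·E[r] = 0.688440, running G = 7.690940
t=6: π = [0.3025, 0.2437, 0.2606, 0.1933], E[r] = 2.1009, γ^t·E[r] = 0.550728, running G = 8.241668

G = 8.2417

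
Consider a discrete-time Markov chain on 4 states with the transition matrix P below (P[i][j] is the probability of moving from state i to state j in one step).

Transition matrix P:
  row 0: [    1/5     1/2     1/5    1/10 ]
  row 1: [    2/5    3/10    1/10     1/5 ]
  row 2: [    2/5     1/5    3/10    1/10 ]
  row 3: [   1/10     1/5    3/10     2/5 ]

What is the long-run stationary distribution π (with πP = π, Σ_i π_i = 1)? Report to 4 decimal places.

Balance equations π_j = Σ_i π_i·P[i][j]:
  π_0 = 1/5·π_0 + 2/5·π_1 + 2/5·π_2 + 1/10·π_3
  π_1 = 1/2·π_0 + 3/10·π_1 + 1/5·π_2 + 1/5·π_3
  π_2 = 1/5·π_0 + 1/10·π_1 + 3/10·π_2 + 3/10·π_3
  normalize: π_0 + π_1 + π_2 + π_3 = 1
Solving the linear system gives exactly π = [73/255, 27/85, 53/255, 16/85].

π = [0.2863, 0.3176, 0.2078, 0.1882]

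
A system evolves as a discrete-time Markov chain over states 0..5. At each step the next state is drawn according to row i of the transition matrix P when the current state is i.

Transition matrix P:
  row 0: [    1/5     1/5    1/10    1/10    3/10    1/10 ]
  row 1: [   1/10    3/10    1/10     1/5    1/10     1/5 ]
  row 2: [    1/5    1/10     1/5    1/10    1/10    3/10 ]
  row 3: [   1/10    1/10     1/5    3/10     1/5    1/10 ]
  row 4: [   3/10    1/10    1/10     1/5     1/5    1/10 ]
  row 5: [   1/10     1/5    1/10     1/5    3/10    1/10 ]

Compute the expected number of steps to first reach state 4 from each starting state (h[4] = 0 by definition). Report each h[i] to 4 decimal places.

First-step conditioning: h[4] = 0; for i ≠ 4, h[i] = 1 + Σ_k P[i][k]·h[k].
  h[0] = 1 + 1/5·h[0] + 1/5·h[1] + 1/10·h[2] + 1/10·h[3] + 1/10·h[5]
  h[1] = 1 + 1/10·h[0] + 3/10·h[1] + 1/10·h[2] + 1/5·h[3] + 1/5·h[5]
  h[2] = 1 + 1/5·h[0] + 1/10·h[1] + 1/5·h[2] + 1/10·h[3] + 3/10·h[5]
  h[3] = 1 + 1/10·h[0] + 1/10·h[1] + 1/5·h[2] + 3/10·h[3] + 1/10·h[5]
  h[5] = 1 + 1/10·h[0] + 1/5·h[1] + 1/10·h[2] + 1/5·h[3] + 1/10·h[5]
Solving the 5×5 linear system over states ≠ 4 gives exactly h = [16430/3607, 40645/7214, 39385/7214, 18405/3607, 0, 33255/7214] (h[4] = 0 is the target).

h = [4.5550, 5.6342, 5.4595, 5.1026, 0.0000, 4.6098]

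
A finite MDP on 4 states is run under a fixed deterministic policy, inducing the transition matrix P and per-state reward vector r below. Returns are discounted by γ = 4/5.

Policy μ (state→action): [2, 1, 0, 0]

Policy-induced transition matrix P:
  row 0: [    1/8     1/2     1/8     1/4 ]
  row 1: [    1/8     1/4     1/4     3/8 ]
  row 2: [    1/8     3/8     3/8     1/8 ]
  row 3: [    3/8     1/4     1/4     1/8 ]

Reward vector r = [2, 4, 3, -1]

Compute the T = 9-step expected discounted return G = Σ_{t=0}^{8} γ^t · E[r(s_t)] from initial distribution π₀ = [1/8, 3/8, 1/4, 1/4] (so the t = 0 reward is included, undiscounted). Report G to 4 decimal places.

t=0: π = [0.1250, 0.3750, 0.2500, 0.2500], E[r] = 2.2500, γ^t·E[r] = 2.250000, running G = 2.250000
t=1: π = [0.1875, 0.3125, 0.2656, 0.2344], E[r] = 2.1875, γ^t·E[r] = 1.750000, running G = 4.000000
t=2: π = [0.1836, 0.3301, 0.2598, 0.2266], E[r] = 2.2402, γ^t·E[r] = 1.433750, running G = 5.433750
t=3: π = [0.1816, 0.3284, 0.2595, 0.2305], E[r] = 2.2249, γ^t·E[r] = 1.139125, running G = 6.572875
t=4: π = [0.1826, 0.3279, 0.2597, 0.2298], E[r] = 2.2260, γ^t·E[r] = 0.911788, running G = 7.484663
t=5: π = [0.1824, 0.3281, 0.2596, 0.2298], E[r] = 2.2265, γ^t·E[r] = 0.729584, running G = 8.214246
t=6: π = [0.1824, 0.3281, 0.2596, 0.2298], E[r] = 2.2263, γ^t·E[r] = 0.583604, running G = 8.797851
t=7: π = [0.1825, 0.3281, 0.2597, 0.2298], E[r] = 2.2263, γ^t·E[r] = 0.466893, running G = 9.264743
t=8: π = [0.1825, 0.3281, 0.2596, 0.2298], E[r] = 2.2263, γ^t·E[r] = 0.373514, running G = 9.638257

G = 9.6383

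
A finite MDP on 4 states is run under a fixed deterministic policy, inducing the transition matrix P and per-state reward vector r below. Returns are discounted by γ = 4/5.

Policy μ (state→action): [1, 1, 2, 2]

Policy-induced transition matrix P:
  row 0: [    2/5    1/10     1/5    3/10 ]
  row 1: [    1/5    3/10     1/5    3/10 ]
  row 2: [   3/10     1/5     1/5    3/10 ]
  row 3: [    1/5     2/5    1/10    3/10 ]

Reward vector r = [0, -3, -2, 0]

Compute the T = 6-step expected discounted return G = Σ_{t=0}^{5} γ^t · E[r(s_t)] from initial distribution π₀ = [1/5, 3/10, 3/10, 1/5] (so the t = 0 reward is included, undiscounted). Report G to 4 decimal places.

t=0: π = [0.2000, 0.3000, 0.3000, 0.2000], E[r] = -1.5000, γ^t·E[r] = -1.500000, running G = -1.500000
t=1: π = [0.2700, 0.2500, 0.1800, 0.3000], E[r] = -1.1100, γ^t·E[r] = -0.888000, running G = -2.388000
t=2: π = [0.2720, 0.2580, 0.1700, 0.3000], E[r] = -1.1140, γ^t·E[r] = -0.712960, running G = -3.100960
t=3: π = [0.2714, 0.2586, 0.1700, 0.3000], E[r] = -1.1158, γ^t·E[r] = -0.571290, running G = -3.672250
t=4: π = [0.2713, 0.2587, 0.1700, 0.3000], E[r] = -1.1162, γ^t·E[r] = -0.457179, running G = -4.129429
t=5: π = [0.2713, 0.2587, 0.1700, 0.3000], E[r] = -1.1162, γ^t·E[r] = -0.365767, running G = -4.495196

G = -4.4952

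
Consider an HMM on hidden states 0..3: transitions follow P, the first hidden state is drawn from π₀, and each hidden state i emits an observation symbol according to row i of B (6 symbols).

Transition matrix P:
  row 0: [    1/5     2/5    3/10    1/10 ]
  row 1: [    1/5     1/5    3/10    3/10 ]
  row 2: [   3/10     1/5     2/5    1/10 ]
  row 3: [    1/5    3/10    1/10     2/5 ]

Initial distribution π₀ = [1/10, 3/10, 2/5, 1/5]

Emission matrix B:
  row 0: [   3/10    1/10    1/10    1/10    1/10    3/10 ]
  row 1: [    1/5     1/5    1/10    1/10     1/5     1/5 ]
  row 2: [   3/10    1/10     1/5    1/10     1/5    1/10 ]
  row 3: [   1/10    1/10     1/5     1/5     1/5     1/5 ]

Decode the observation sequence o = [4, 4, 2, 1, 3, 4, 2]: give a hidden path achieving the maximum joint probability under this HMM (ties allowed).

path = [2, 2, 2, 1, 3, 3, 3]

t=0: δ = [1.000e-02, 6.000e-02, 8.000e-02, 4.000e-02]  (obs o_0=4)
t=1: δ = [2.400e-03, 3.200e-03, 6.400e-03, 3.600e-03]  ψ = [2, 2, 2, 1]  (obs o_1=4)
t=2: δ = [1.920e-04, 1.280e-04, 5.120e-04, 2.880e-04]  ψ = [2, 2, 2, 3]  (obs o_2=2)
t=3: δ = [1.536e-05, 2.048e-05, 2.048e-05, 1.152e-05]  ψ = [2, 2, 2, 3]  (obs o_3=1)
t=4: δ = [6.144e-07, 6.144e-07, 8.192e-07, 1.229e-06]  ψ = [2, 0, 2, 1]  (obs o_4=3)
t=5: δ = [2.458e-08, 7.373e-08, 6.554e-08, 9.830e-08]  ψ = [2, 3, 2, 3]  (obs o_5=4)
t=6: δ = [1.966e-09, 2.949e-09, 5.243e-09, 7.864e-09]  ψ = [2, 3, 2, 3]  (obs o_6=2)
backtrack: best end state = 3; path = [2, 2, 2, 1, 3, 3, 3]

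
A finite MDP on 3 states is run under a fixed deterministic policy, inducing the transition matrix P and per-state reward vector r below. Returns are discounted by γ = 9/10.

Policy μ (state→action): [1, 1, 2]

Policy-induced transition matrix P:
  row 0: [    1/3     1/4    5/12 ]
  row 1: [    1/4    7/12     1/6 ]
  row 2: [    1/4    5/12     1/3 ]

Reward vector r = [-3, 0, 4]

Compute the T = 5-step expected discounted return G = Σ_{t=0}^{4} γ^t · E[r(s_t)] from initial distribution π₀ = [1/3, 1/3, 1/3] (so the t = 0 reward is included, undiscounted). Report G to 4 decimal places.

t=0: π = [0.3333, 0.3333, 0.3333], E[r] = 0.3333, γ^t·E[r] = 0.333333, running G = 0.333333
t=1: π = [0.2778, 0.4167, 0.3056], E[r] = 0.3889, γ^t·E[r] = 0.350000, running G = 0.683333
t=2: π = [0.2731, 0.4398, 0.2870], E[r] = 0.3287, γ^t·E[r] = 0.266250, running G = 0.949583
t=3: π = [0.2728, 0.4444, 0.2828], E[r] = 0.3129, γ^t·E[r] = 0.228094, running G = 1.177677
t=4: π = [0.2727, 0.4453, 0.2820], E[r] = 0.3098, γ^t·E[r] = 0.203238, running G = 1.380915

G = 1.3809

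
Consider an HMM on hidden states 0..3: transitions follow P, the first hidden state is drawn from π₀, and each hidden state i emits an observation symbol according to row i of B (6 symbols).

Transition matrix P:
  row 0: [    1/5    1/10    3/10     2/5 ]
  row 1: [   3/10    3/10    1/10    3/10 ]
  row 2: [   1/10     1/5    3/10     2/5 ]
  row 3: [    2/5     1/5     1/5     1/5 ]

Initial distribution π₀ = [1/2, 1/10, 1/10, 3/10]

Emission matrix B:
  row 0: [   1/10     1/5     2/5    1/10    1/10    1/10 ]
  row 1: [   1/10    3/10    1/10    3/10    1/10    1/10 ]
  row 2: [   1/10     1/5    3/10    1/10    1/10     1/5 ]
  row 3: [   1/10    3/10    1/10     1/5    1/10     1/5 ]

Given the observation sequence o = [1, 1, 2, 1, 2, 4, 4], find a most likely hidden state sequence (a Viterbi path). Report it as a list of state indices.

t=0: δ = [1.000e-01, 3.000e-02, 2.000e-02, 9.000e-02]  (obs o_0=1)
t=1: δ = [7.200e-03, 5.400e-03, 6.000e-03, 1.200e-02]  ψ = [3, 3, 0, 0]  (obs o_1=1)
t=2: δ = [1.920e-03, 2.400e-04, 7.200e-04, 2.880e-04]  ψ = [3, 3, 3, 0]  (obs o_2=2)
t=3: δ = [7.680e-05, 5.760e-05, 1.152e-04, 2.304e-04]  ψ = [0, 0, 0, 0]  (obs o_3=1)
t=4: δ = [3.686e-05, 4.608e-06, 1.382e-05, 4.608e-06]  ψ = [3, 3, 3, 2]  (obs o_4=2)
t=5: δ = [7.373e-07, 3.686e-07, 1.106e-06, 1.475e-06]  ψ = [0, 0, 0, 0]  (obs o_5=4)
t=6: δ = [5.898e-08, 2.949e-08, 3.318e-08, 4.424e-08]  ψ = [3, 3, 2, 2]  (obs o_6=4)
backtrack: best end state = 0; path = [0, 3, 0, 3, 0, 3, 0]

path = [0, 3, 0, 3, 0, 3, 0]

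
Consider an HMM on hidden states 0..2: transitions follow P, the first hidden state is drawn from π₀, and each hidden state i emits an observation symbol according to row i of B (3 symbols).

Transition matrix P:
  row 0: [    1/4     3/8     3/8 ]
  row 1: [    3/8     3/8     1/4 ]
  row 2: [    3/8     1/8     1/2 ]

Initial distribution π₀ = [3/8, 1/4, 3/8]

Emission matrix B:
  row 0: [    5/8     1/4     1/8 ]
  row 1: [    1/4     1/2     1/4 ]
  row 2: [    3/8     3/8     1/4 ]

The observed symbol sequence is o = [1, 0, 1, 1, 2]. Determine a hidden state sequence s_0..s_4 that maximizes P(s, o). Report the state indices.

t=0: δ = [9.375e-02, 1.250e-01, 1.406e-01]  (obs o_0=1)
t=1: δ = [3.296e-02, 1.172e-02, 2.637e-02]  ψ = [2, 1, 2]  (obs o_1=0)
t=2: δ = [2.472e-03, 6.180e-03, 4.944e-03]  ψ = [2, 0, 2]  (obs o_2=1)
t=3: δ = [5.794e-04, 1.159e-03, 9.270e-04]  ψ = [1, 1, 2]  (obs o_3=1)
t=4: δ = [5.431e-05, 1.086e-04, 1.159e-04]  ψ = [1, 1, 2]  (obs o_4=2)
backtrack: best end state = 2; path = [2, 2, 2, 2, 2]

path = [2, 2, 2, 2, 2]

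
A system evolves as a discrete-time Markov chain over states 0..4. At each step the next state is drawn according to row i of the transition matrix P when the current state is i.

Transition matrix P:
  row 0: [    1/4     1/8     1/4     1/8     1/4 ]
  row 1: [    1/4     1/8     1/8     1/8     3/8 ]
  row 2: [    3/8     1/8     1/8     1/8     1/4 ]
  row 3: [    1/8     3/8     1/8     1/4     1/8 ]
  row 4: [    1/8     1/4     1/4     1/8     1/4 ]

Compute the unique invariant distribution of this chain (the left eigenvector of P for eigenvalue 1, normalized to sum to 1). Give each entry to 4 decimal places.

π = [0.2232, 0.1927, 0.1849, 0.1429, 0.2562]

Balance equations π_j = Σ_i π_i·P[i][j]:
  π_0 = 1/4·π_0 + 1/4·π_1 + 3/8·π_2 + 1/8·π_3 + 1/8·π_4
  π_1 = 1/8·π_0 + 1/8·π_1 + 1/8·π_2 + 3/8·π_3 + 1/4·π_4
  π_2 = 1/4·π_0 + 1/8·π_1 + 1/8·π_2 + 1/8·π_3 + 1/4·π_4
  π_3 = 1/8·π_0 + 1/8·π_1 + 1/8·π_2 + 1/4·π_3 + 1/8·π_4
  normalize: π_0 + π_1 + π_2 + π_3 + π_4 = 1
Solving the linear system gives exactly π = [886/3969, 85/441, 734/3969, 1/7, 113/441].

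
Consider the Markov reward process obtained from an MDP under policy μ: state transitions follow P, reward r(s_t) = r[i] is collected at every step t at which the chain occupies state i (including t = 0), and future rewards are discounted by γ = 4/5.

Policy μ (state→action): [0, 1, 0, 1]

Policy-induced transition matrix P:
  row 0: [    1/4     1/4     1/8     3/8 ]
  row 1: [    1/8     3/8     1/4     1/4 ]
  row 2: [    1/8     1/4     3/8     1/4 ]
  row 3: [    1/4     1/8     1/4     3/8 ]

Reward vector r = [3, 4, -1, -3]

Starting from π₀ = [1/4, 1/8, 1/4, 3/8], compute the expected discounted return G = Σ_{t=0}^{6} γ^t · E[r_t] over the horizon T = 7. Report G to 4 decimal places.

t=0: π = [0.2500, 0.1250, 0.2500, 0.3750], E[r] = -0.1250, γ^t·E[r] = -0.125000, running G = -0.125000
t=1: π = [0.2031, 0.2188, 0.2500, 0.3281], E[r] = 0.2500, γ^t·E[r] = 0.200000, running G = 0.075000
t=2: π = [0.1914, 0.2363, 0.2559, 0.3164], E[r] = 0.3145, γ^t·E[r] = 0.201250, running G = 0.276250
t=3: π = [0.1885, 0.2400, 0.2581, 0.3135], E[r] = 0.3269, γ^t·E[r] = 0.167375, running G = 0.443625
t=4: π = [0.1877, 0.2408, 0.2587, 0.3127], E[r] = 0.3296, γ^t·E[r] = 0.134988, running G = 0.578613
t=5: π = [0.1876, 0.2410, 0.2589, 0.3126], E[r] = 0.3302, γ^t·E[r] = 0.108189, running G = 0.686801
t=6: π = [0.1875, 0.2411, 0.2589, 0.3125], E[r] = 0.3303, γ^t·E[r] = 0.086589, running G = 0.773390

G = 0.7734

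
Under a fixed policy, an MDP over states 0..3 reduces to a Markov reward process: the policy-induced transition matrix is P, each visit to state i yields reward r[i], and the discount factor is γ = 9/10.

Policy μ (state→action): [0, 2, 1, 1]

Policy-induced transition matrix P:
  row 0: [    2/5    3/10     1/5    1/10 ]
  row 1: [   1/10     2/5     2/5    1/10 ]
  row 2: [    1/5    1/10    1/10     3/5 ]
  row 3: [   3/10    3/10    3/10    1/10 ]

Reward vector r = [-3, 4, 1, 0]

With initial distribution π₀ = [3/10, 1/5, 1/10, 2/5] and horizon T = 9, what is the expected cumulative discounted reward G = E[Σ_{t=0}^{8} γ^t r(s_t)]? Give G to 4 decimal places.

t=0: π = [0.3000, 0.2000, 0.1000, 0.4000], E[r] = 0.0000, γ^t·E[r] = 0.000000, running G = 0.000000
t=1: π = [0.2800, 0.3000, 0.2700, 0.1500], E[r] = 0.6300, γ^t·E[r] = 0.567000, running G = 0.567000
t=2: π = [0.2410, 0.2760, 0.2480, 0.2350], E[r] = 0.6290, γ^t·E[r] = 0.509490, running G = 1.076490
t=3: π = [0.2441, 0.2780, 0.2539, 0.2240], E[r] = 0.6336, γ^t·E[r] = 0.461894, running G = 1.538384
t=4: π = [0.2434, 0.2770, 0.2526, 0.2270], E[r] = 0.6304, γ^t·E[r] = 0.413625, running G = 1.952010
t=5: π = [0.2437, 0.2772, 0.2528, 0.2263], E[r] = 0.6305, γ^t·E[r] = 0.372320, running G = 2.324329
t=6: π = [0.2436, 0.2772, 0.2528, 0.2264], E[r] = 0.6304, γ^t·E[r] = 0.335042, running G = 2.659371
t=7: π = [0.2437, 0.2772, 0.2528, 0.2264], E[r] = 0.6305, γ^t·E[r] = 0.301546, running G = 2.960918
t=8: π = [0.2437, 0.2772, 0.2528, 0.2264], E[r] = 0.6305, γ^t·E[r] = 0.271391, running G = 3.232308

G = 3.2323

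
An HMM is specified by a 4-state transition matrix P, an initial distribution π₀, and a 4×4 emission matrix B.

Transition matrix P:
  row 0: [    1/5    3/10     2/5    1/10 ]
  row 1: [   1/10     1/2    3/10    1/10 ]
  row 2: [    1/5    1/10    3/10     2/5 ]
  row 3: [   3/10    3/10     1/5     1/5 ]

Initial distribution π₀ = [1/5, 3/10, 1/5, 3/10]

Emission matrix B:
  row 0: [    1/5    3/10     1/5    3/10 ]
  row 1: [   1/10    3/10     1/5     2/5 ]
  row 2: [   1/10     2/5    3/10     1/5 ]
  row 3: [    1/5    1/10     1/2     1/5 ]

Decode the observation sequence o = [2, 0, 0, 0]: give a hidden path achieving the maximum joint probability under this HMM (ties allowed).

path = [3, 0, 2, 3]

t=0: δ = [4.000e-02, 6.000e-02, 6.000e-02, 1.500e-01]  (obs o_0=2)
t=1: δ = [9.000e-03, 4.500e-03, 3.000e-03, 6.000e-03]  ψ = [3, 3, 3, 3]  (obs o_1=0)
t=2: δ = [3.600e-04, 2.700e-04, 3.600e-04, 2.400e-04]  ψ = [0, 0, 0, 2]  (obs o_2=0)
t=3: δ = [1.440e-05, 1.350e-05, 1.440e-05, 2.880e-05]  ψ = [0, 1, 0, 2]  (obs o_3=0)
backtrack: best end state = 3; path = [3, 0, 2, 3]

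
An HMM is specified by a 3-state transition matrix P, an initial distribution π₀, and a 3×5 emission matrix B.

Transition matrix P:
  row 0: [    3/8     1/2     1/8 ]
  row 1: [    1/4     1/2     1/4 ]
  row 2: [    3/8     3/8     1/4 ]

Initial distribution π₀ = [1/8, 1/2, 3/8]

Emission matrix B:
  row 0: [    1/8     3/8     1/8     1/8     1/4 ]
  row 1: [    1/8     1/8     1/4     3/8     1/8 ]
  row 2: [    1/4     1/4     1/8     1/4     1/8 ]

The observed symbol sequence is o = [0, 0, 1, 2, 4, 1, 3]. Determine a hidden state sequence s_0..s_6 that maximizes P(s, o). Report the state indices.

path = [2, 2, 0, 1, 0, 0, 1]

t=0: δ = [1.562e-02, 6.250e-02, 9.375e-02]  (obs o_0=0)
t=1: δ = [4.395e-03, 4.395e-03, 5.859e-03]  ψ = [2, 2, 2]  (obs o_1=0)
t=2: δ = [8.240e-04, 2.747e-04, 3.662e-04]  ψ = [2, 0, 2]  (obs o_2=1)
t=3: δ = [3.862e-05, 1.030e-04, 1.287e-05]  ψ = [0, 0, 0]  (obs o_3=2)
t=4: δ = [6.437e-06, 6.437e-06, 3.219e-06]  ψ = [1, 1, 1]  (obs o_4=4)
t=5: δ = [9.052e-07, 4.023e-07, 4.023e-07]  ψ = [0, 0, 1]  (obs o_5=1)
t=6: δ = [4.243e-08, 1.697e-07, 2.829e-08]  ψ = [0, 0, 0]  (obs o_6=3)
backtrack: best end state = 1; path = [2, 2, 0, 1, 0, 0, 1]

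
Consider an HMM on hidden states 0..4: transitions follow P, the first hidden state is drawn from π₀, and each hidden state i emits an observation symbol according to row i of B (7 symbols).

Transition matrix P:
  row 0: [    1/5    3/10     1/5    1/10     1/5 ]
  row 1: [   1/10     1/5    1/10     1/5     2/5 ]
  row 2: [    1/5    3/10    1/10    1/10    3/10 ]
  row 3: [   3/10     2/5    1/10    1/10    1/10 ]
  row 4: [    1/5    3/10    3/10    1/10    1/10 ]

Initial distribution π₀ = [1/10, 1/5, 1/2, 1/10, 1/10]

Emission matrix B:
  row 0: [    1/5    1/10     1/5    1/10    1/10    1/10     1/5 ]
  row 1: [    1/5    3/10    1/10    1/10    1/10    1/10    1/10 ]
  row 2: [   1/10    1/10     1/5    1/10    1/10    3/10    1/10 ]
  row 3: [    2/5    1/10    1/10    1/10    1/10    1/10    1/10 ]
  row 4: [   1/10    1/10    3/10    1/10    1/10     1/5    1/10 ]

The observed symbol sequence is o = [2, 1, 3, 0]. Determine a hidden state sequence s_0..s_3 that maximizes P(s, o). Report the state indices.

path = [2, 1, 4, 1]

t=0: δ = [2.000e-02, 2.000e-02, 1.000e-01, 1.000e-02, 3.000e-02]  (obs o_0=2)
t=1: δ = [2.000e-03, 9.000e-03, 1.000e-03, 1.000e-03, 3.000e-03]  ψ = [2, 2, 2, 2, 2]  (obs o_1=1)
t=2: δ = [9.000e-05, 1.800e-04, 9.000e-05, 1.800e-04, 3.600e-04]  ψ = [1, 1, 1, 1, 1]  (obs o_2=3)
t=3: δ = [1.440e-05, 2.160e-05, 1.080e-05, 1.440e-05, 7.200e-06]  ψ = [4, 4, 4, 1, 1]  (obs o_3=0)
backtrack: best end state = 1; path = [2, 1, 4, 1]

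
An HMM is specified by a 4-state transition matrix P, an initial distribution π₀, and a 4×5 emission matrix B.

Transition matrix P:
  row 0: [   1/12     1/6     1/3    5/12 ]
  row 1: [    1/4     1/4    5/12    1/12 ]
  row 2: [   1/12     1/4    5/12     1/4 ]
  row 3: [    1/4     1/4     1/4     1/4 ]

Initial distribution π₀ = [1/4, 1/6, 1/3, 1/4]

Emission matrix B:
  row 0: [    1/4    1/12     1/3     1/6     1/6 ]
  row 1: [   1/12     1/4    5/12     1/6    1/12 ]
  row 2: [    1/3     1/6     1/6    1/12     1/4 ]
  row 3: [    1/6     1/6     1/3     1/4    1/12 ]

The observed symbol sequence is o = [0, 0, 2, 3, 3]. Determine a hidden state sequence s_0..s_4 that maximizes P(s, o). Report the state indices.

t=0: δ = [6.250e-02, 1.389e-02, 1.111e-01, 4.167e-02]  (obs o_0=0)
t=1: δ = [2.604e-03, 2.315e-03, 1.543e-02, 4.630e-03]  ψ = [3, 2, 2, 2]  (obs o_1=0)
t=2: δ = [4.287e-04, 1.608e-03, 1.072e-03, 1.286e-03]  ψ = [2, 2, 2, 2]  (obs o_2=2)
t=3: δ = [6.698e-05, 6.698e-05, 5.582e-05, 8.038e-05]  ψ = [1, 1, 1, 3]  (obs o_3=3)
t=4: δ = [3.349e-06, 3.349e-06, 2.326e-06, 6.977e-06]  ψ = [3, 3, 1, 0]  (obs o_4=3)
backtrack: best end state = 3; path = [2, 2, 1, 0, 3]

path = [2, 2, 1, 0, 3]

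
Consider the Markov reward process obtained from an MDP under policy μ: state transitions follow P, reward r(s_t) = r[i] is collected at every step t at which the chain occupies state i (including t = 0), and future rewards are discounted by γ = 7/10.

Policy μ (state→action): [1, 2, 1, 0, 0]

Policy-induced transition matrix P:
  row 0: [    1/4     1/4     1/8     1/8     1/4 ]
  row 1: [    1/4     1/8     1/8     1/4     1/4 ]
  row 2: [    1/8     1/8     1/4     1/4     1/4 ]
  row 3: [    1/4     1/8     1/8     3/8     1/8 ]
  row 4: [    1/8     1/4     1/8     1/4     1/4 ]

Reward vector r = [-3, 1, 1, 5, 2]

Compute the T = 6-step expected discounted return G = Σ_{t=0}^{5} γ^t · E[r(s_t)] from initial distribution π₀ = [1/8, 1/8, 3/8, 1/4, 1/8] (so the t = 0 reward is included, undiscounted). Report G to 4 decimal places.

t=0: π = [0.1250, 0.1250, 0.3750, 0.2500, 0.1250], E[r] = 1.6250, γ^t·E[r] = 1.625000, running G = 1.625000
t=1: π = [0.1875, 0.1563, 0.1719, 0.2656, 0.2188], E[r] = 1.5313, γ^t·E[r] = 1.071875, running G = 2.696875
t=2: π = [0.2012, 0.1758, 0.1465, 0.2598, 0.2168], E[r] = 1.4512, γ^t·E[r] = 0.711074, running G = 3.407949
t=3: π = [0.2046, 0.1772, 0.1433, 0.2573, 0.2175], E[r] = 1.4285, γ^t·E[r] = 0.489964, running G = 3.897913
t=4: π = [0.2049, 0.1778, 0.1429, 0.2566, 0.2178], E[r] = 1.4246, γ^t·E[r] = 0.342052, running G = 4.239965
t=5: π = [0.2049, 0.1778, 0.1429, 0.2565, 0.2179], E[r] = 1.4241, γ^t·E[r] = 0.239357, running G = 4.479322

G = 4.4793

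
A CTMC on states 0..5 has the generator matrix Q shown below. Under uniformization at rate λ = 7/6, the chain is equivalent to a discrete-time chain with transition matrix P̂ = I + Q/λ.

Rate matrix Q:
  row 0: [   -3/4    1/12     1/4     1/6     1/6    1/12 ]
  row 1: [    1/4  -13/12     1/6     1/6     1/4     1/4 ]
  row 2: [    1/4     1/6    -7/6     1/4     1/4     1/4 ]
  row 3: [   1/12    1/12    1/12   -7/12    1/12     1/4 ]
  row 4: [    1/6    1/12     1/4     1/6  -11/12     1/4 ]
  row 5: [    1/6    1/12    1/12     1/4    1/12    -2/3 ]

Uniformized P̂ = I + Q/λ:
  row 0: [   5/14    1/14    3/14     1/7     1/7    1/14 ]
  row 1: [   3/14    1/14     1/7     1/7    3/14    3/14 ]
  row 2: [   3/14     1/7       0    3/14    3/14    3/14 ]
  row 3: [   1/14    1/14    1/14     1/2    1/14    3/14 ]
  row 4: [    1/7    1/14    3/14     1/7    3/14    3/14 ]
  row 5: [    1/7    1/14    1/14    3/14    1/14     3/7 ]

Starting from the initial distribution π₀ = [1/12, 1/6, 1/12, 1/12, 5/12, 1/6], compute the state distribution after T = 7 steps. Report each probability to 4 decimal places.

t=0: π = [0.0833, 0.1667, 0.0833, 0.0833, 0.4167, 0.1667]
t=1: π = [0.1726, 0.0774, 0.1488, 0.1905, 0.1726, 0.2381]
t=2: π = [0.1824, 0.0821, 0.1156, 0.2385, 0.1407, 0.2406]
t=3: π = [0.1790, 0.0797, 0.1152, 0.2535, 0.1328, 0.2398]
t=4: π = [0.1770, 0.0797, 0.1134, 0.2587, 0.1310, 0.2401]
t=5: π = [0.1761, 0.0795, 0.1130, 0.2605, 0.1304, 0.2404]
t=6: π = [0.1757, 0.0795, 0.1128, 0.2611, 0.1301, 0.2407]
t=7: π = [0.1756, 0.0795, 0.1127, 0.2614, 0.1300, 0.2407]

π = [0.1756, 0.0795, 0.1127, 0.2614, 0.1300, 0.2407]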